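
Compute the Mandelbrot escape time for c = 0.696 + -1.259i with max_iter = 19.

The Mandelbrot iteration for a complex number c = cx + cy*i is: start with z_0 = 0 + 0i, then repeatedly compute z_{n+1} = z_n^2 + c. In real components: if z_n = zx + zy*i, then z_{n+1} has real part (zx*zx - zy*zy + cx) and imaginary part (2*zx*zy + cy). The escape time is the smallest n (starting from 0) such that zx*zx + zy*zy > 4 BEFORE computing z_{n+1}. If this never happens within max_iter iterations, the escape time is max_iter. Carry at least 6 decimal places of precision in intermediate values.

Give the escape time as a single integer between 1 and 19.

z_0 = 0 + 0i, c = 0.6960 + -1.2590i
Iter 1: z = 0.6960 + -1.2590i, |z|^2 = 2.0695
Iter 2: z = -0.4047 + -3.0115i, |z|^2 = 9.2331
Escaped at iteration 2

Answer: 2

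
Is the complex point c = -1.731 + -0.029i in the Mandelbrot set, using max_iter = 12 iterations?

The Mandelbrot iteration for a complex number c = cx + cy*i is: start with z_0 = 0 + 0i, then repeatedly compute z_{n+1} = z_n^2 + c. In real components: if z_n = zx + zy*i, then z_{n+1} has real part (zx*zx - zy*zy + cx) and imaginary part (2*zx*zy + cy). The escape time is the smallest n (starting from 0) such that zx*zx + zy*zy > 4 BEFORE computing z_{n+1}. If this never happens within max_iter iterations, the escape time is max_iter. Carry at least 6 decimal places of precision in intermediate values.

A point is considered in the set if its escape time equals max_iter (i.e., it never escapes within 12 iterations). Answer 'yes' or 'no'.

z_0 = 0 + 0i, c = -1.7310 + -0.0290i
Iter 1: z = -1.7310 + -0.0290i, |z|^2 = 2.9972
Iter 2: z = 1.2645 + 0.0714i, |z|^2 = 1.6041
Iter 3: z = -0.1371 + 0.1516i, |z|^2 = 0.0418
Iter 4: z = -1.7352 + -0.0706i, |z|^2 = 3.0158
Iter 5: z = 1.2749 + 0.2159i, |z|^2 = 1.6719
Iter 6: z = -0.1523 + 0.5214i, |z|^2 = 0.2950
Iter 7: z = -1.9796 + -0.1878i, |z|^2 = 3.9542
Iter 8: z = 2.1527 + 0.7146i, |z|^2 = 5.1447
Escaped at iteration 8

Answer: no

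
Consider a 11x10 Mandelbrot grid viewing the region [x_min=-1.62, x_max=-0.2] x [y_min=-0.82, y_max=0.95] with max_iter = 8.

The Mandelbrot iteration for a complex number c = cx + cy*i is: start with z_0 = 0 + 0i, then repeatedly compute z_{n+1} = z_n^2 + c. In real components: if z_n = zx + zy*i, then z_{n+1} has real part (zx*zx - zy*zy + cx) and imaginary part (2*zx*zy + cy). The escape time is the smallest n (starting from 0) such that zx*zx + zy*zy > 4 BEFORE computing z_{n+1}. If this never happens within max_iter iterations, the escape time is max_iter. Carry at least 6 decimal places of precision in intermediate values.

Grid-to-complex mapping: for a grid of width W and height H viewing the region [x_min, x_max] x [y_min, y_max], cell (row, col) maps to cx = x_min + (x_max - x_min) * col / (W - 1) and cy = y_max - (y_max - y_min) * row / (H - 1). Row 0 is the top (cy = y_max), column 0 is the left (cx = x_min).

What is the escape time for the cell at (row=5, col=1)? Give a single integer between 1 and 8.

Answer: 8

Derivation:
z_0 = 0 + 0i, c = -1.4780 + -0.0333i
Iter 1: z = -1.4780 + -0.0333i, |z|^2 = 2.1856
Iter 2: z = 0.7054 + 0.0652i, |z|^2 = 0.5018
Iter 3: z = -0.9847 + 0.0586i, |z|^2 = 0.9731
Iter 4: z = -0.5118 + -0.1488i, |z|^2 = 0.2841
Iter 5: z = -1.2382 + 0.1190i, |z|^2 = 1.5473
Iter 6: z = 0.0410 + -0.3281i, |z|^2 = 0.1093
Iter 7: z = -1.5839 + -0.0602i, |z|^2 = 2.5125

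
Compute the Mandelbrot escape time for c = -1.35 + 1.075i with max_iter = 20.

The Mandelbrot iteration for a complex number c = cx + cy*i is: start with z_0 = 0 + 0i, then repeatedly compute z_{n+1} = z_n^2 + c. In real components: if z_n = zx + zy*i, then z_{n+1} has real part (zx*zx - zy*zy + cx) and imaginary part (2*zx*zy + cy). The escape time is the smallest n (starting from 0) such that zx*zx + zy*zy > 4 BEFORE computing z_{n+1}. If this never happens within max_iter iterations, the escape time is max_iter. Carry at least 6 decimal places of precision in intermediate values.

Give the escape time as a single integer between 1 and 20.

z_0 = 0 + 0i, c = -1.3500 + 1.0750i
Iter 1: z = -1.3500 + 1.0750i, |z|^2 = 2.9781
Iter 2: z = -0.6831 + -1.8275i, |z|^2 = 3.8064
Iter 3: z = -4.2231 + 3.5718i, |z|^2 = 30.5925
Escaped at iteration 3

Answer: 3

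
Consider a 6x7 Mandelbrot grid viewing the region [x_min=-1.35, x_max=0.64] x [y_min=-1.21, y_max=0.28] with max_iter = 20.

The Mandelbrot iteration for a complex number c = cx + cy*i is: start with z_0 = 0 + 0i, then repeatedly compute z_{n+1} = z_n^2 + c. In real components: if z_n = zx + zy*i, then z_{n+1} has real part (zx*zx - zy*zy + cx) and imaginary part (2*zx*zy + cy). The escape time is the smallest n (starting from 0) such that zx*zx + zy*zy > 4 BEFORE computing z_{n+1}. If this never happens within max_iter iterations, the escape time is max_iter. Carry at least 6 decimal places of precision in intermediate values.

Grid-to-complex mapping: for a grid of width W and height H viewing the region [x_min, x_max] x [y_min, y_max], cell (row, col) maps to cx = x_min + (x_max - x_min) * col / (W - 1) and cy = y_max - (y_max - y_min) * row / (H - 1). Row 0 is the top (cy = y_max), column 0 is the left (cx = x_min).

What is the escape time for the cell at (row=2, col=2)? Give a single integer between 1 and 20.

Answer: 20

Derivation:
z_0 = 0 + 0i, c = -0.5540 + -0.2167i
Iter 1: z = -0.5540 + -0.2167i, |z|^2 = 0.3539
Iter 2: z = -0.2940 + 0.0234i, |z|^2 = 0.0870
Iter 3: z = -0.4681 + -0.2304i, |z|^2 = 0.2722
Iter 4: z = -0.3880 + -0.0009i, |z|^2 = 0.1505
Iter 5: z = -0.4035 + -0.2159i, |z|^2 = 0.2094
Iter 6: z = -0.4378 + -0.0424i, |z|^2 = 0.1935
Iter 7: z = -0.3641 + -0.1795i, |z|^2 = 0.1648
Iter 8: z = -0.4537 + -0.0859i, |z|^2 = 0.2132
Iter 9: z = -0.3556 + -0.1387i, |z|^2 = 0.1457
Iter 10: z = -0.4468 + -0.1180i, |z|^2 = 0.2136
Iter 11: z = -0.3683 + -0.1112i, |z|^2 = 0.1480
Iter 12: z = -0.4307 + -0.1348i, |z|^2 = 0.2037
Iter 13: z = -0.3866 + -0.1006i, |z|^2 = 0.1596
Iter 14: z = -0.4146 + -0.1389i, |z|^2 = 0.1912
Iter 15: z = -0.4014 + -0.1015i, |z|^2 = 0.1714
Iter 16: z = -0.4032 + -0.1352i, |z|^2 = 0.1808
Iter 17: z = -0.4097 + -0.1076i, |z|^2 = 0.1795
Iter 18: z = -0.3977 + -0.1285i, |z|^2 = 0.1747
Iter 19: z = -0.4123 + -0.1145i, |z|^2 = 0.1831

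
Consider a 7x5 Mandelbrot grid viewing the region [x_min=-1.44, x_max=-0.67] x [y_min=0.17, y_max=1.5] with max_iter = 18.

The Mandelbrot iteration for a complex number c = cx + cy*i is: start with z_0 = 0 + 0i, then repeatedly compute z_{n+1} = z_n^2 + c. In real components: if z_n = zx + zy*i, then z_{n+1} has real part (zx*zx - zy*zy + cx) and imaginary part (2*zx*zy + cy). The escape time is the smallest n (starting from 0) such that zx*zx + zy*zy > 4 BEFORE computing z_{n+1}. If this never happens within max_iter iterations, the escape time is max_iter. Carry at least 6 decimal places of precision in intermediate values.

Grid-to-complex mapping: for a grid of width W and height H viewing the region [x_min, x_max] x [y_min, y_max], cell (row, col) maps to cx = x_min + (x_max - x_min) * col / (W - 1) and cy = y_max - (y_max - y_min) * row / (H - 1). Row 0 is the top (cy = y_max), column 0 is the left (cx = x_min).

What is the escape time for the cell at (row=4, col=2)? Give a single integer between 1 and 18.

z_0 = 0 + 0i, c = -1.1833 + 0.1700i
Iter 1: z = -1.1833 + 0.1700i, |z|^2 = 1.4292
Iter 2: z = 0.1880 + -0.2323i, |z|^2 = 0.0893
Iter 3: z = -1.2020 + 0.0826i, |z|^2 = 1.4515
Iter 4: z = 0.2545 + -0.0286i, |z|^2 = 0.0656
Iter 5: z = -1.1194 + 0.1554i, |z|^2 = 1.2771
Iter 6: z = 0.0455 + -0.1780i, |z|^2 = 0.0337
Iter 7: z = -1.2129 + 0.1538i, |z|^2 = 1.4949
Iter 8: z = 0.2642 + -0.2031i, |z|^2 = 0.1111
Iter 9: z = -1.1548 + 0.0627i, |z|^2 = 1.3374
Iter 10: z = 0.1462 + 0.0253i, |z|^2 = 0.0220
Iter 11: z = -1.1626 + 0.1774i, |z|^2 = 1.3831
Iter 12: z = 0.1368 + -0.2425i, |z|^2 = 0.0775
Iter 13: z = -1.2234 + 0.1037i, |z|^2 = 1.5075
Iter 14: z = 0.3027 + -0.0836i, |z|^2 = 0.0986
Iter 15: z = -1.0987 + 0.1194i, |z|^2 = 1.2215
Iter 16: z = 0.0096 + -0.0923i, |z|^2 = 0.0086
Iter 17: z = -1.1918 + 0.1682i, |z|^2 = 1.4486

Answer: 18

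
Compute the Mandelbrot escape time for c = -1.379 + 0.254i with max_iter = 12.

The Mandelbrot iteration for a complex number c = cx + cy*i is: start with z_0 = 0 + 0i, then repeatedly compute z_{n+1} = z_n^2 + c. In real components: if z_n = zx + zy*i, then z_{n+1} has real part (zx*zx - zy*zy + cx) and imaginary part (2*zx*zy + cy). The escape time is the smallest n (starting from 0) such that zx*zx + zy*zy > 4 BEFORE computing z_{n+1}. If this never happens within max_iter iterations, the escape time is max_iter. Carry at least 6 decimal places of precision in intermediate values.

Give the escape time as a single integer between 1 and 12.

z_0 = 0 + 0i, c = -1.3790 + 0.2540i
Iter 1: z = -1.3790 + 0.2540i, |z|^2 = 1.9662
Iter 2: z = 0.4581 + -0.4465i, |z|^2 = 0.4093
Iter 3: z = -1.3685 + -0.1551i, |z|^2 = 1.8969
Iter 4: z = 0.4698 + 0.6786i, |z|^2 = 0.6812
Iter 5: z = -1.6188 + 0.8916i, |z|^2 = 3.4155
Iter 6: z = 0.4467 + -2.6326i, |z|^2 = 7.1301
Escaped at iteration 6

Answer: 6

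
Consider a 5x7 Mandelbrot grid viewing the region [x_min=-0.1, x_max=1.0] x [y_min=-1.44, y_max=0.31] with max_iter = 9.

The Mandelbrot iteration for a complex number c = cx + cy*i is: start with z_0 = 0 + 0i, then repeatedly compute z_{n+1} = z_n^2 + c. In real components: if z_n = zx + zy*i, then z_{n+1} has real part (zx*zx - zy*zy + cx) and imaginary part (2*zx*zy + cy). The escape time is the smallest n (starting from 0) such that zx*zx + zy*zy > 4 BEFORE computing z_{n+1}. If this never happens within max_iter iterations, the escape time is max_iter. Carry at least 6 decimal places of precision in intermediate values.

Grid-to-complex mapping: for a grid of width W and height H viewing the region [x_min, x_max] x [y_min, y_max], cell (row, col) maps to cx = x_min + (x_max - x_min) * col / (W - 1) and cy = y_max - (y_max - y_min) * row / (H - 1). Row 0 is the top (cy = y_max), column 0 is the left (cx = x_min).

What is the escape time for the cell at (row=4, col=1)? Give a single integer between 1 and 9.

z_0 = 0 + 0i, c = 0.1750 + -0.8567i
Iter 1: z = 0.1750 + -0.8567i, |z|^2 = 0.7645
Iter 2: z = -0.5283 + -1.1565i, |z|^2 = 1.6165
Iter 3: z = -0.8834 + 0.3652i, |z|^2 = 0.9138
Iter 4: z = 0.8221 + -1.5019i, |z|^2 = 2.9316
Iter 5: z = -1.4048 + -3.3261i, |z|^2 = 13.0367
Escaped at iteration 5

Answer: 5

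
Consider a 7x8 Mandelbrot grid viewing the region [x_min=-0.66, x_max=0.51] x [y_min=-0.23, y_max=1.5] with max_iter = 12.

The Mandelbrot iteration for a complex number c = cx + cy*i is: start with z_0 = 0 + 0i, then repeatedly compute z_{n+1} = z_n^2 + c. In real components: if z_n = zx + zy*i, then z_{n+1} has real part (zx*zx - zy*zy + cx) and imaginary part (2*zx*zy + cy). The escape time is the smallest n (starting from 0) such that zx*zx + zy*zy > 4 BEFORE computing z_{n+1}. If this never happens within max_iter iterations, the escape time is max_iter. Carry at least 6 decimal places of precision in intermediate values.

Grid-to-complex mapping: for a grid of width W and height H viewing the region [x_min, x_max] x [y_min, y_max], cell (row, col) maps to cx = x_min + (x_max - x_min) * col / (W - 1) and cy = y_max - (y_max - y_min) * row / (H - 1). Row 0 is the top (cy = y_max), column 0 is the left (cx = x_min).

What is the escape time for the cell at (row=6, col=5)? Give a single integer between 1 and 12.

z_0 = 0 + 0i, c = 0.3150 + 0.0171i
Iter 1: z = 0.3150 + 0.0171i, |z|^2 = 0.0995
Iter 2: z = 0.4139 + 0.0279i, |z|^2 = 0.1721
Iter 3: z = 0.4856 + 0.0403i, |z|^2 = 0.2374
Iter 4: z = 0.5491 + 0.0563i, |z|^2 = 0.3047
Iter 5: z = 0.6134 + 0.0789i, |z|^2 = 0.3825
Iter 6: z = 0.6850 + 0.1140i, |z|^2 = 0.4822
Iter 7: z = 0.7713 + 0.1733i, |z|^2 = 0.6249
Iter 8: z = 0.8798 + 0.2844i, |z|^2 = 0.8550
Iter 9: z = 1.0082 + 0.5177i, |z|^2 = 1.2844
Iter 10: z = 1.0635 + 1.0610i, |z|^2 = 2.2566
Iter 11: z = 0.3203 + 2.2737i, |z|^2 = 5.2724
Escaped at iteration 11

Answer: 11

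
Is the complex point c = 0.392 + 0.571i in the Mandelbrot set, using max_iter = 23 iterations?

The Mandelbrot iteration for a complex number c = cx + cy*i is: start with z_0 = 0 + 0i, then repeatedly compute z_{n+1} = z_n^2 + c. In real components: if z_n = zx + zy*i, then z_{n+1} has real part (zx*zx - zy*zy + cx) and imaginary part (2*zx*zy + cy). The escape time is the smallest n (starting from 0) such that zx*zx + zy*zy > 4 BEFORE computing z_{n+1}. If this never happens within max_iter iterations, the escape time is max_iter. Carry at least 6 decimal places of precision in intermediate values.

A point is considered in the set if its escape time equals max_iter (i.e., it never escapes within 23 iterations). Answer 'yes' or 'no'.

Answer: no

Derivation:
z_0 = 0 + 0i, c = 0.3920 + 0.5710i
Iter 1: z = 0.3920 + 0.5710i, |z|^2 = 0.4797
Iter 2: z = 0.2196 + 1.0187i, |z|^2 = 1.0859
Iter 3: z = -0.5974 + 1.0184i, |z|^2 = 1.3942
Iter 4: z = -0.2883 + -0.6459i, |z|^2 = 0.5003
Iter 5: z = 0.0579 + 0.9434i, |z|^2 = 0.8934
Iter 6: z = -0.4947 + 0.6802i, |z|^2 = 0.7075
Iter 7: z = 0.1740 + -0.1020i, |z|^2 = 0.0407
Iter 8: z = 0.4119 + 0.5355i, |z|^2 = 0.4564
Iter 9: z = 0.2749 + 1.0121i, |z|^2 = 1.0999
Iter 10: z = -0.5568 + 1.1274i, |z|^2 = 1.5811
Iter 11: z = -0.5691 + -0.6845i, |z|^2 = 0.7923
Iter 12: z = 0.2473 + 1.3500i, |z|^2 = 1.8837
Iter 13: z = -1.3694 + 1.2388i, |z|^2 = 3.4098
Iter 14: z = 0.7324 + -2.8218i, |z|^2 = 8.4988
Escaped at iteration 14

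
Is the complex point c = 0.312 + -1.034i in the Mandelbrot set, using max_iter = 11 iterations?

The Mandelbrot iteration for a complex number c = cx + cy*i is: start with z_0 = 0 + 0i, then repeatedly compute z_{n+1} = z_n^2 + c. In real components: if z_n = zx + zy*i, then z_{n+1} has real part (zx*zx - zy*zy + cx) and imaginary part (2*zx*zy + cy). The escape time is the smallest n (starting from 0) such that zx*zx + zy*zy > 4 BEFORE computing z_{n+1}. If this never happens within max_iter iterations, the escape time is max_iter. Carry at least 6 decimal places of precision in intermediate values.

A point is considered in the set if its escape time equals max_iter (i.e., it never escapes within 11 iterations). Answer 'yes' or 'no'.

z_0 = 0 + 0i, c = 0.3120 + -1.0340i
Iter 1: z = 0.3120 + -1.0340i, |z|^2 = 1.1665
Iter 2: z = -0.6598 + -1.6792i, |z|^2 = 3.2551
Iter 3: z = -2.0724 + 1.1819i, |z|^2 = 5.6919
Escaped at iteration 3

Answer: no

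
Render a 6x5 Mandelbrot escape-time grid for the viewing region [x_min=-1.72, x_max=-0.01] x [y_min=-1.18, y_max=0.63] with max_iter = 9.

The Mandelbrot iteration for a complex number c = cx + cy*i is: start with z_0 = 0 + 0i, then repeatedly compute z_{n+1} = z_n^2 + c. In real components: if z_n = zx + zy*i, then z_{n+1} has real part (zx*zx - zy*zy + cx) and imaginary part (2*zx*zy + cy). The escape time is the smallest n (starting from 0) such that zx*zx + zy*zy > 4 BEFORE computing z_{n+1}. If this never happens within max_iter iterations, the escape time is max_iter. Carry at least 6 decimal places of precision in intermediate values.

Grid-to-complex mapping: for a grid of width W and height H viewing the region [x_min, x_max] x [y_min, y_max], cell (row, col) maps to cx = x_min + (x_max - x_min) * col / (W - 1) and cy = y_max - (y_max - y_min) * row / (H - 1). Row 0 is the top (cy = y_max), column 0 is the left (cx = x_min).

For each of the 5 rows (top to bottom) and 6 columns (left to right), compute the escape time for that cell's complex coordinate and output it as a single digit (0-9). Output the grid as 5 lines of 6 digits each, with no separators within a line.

Answer: 334699
489999
469999
333589
123333

Derivation:
(row=0, col=0): c = -1.7200 + 0.6300i → escape time 3
(row=0, col=1): c = -1.3780 + 0.6300i → escape time 3
(row=0, col=2): c = -1.0360 + 0.6300i → escape time 4
(row=0, col=3): c = -0.6940 + 0.6300i → escape time 6
(row=0, col=4): c = -0.3520 + 0.6300i → escape time 9
(row=0, col=5): c = -0.0100 + 0.6300i → escape time 9
(row=1, col=0): c = -1.7200 + 0.1775i → escape time 4
(row=1, col=1): c = -1.3780 + 0.1775i → escape time 8
(row=1, col=2): c = -1.0360 + 0.1775i → escape time 9
(row=1, col=3): c = -0.6940 + 0.1775i → escape time 9
(row=1, col=4): c = -0.3520 + 0.1775i → escape time 9
(row=1, col=5): c = -0.0100 + 0.1775i → escape time 9
(row=2, col=0): c = -1.7200 + -0.2750i → escape time 4
(row=2, col=1): c = -1.3780 + -0.2750i → escape time 6
(row=2, col=2): c = -1.0360 + -0.2750i → escape time 9
(row=2, col=3): c = -0.6940 + -0.2750i → escape time 9
(row=2, col=4): c = -0.3520 + -0.2750i → escape time 9
(row=2, col=5): c = -0.0100 + -0.2750i → escape time 9
(row=3, col=0): c = -1.7200 + -0.7275i → escape time 3
(row=3, col=1): c = -1.3780 + -0.7275i → escape time 3
(row=3, col=2): c = -1.0360 + -0.7275i → escape time 3
(row=3, col=3): c = -0.6940 + -0.7275i → escape time 5
(row=3, col=4): c = -0.3520 + -0.7275i → escape time 8
(row=3, col=5): c = -0.0100 + -0.7275i → escape time 9
(row=4, col=0): c = -1.7200 + -1.1800i → escape time 1
(row=4, col=1): c = -1.3780 + -1.1800i → escape time 2
(row=4, col=2): c = -1.0360 + -1.1800i → escape time 3
(row=4, col=3): c = -0.6940 + -1.1800i → escape time 3
(row=4, col=4): c = -0.3520 + -1.1800i → escape time 3
(row=4, col=5): c = -0.0100 + -1.1800i → escape time 3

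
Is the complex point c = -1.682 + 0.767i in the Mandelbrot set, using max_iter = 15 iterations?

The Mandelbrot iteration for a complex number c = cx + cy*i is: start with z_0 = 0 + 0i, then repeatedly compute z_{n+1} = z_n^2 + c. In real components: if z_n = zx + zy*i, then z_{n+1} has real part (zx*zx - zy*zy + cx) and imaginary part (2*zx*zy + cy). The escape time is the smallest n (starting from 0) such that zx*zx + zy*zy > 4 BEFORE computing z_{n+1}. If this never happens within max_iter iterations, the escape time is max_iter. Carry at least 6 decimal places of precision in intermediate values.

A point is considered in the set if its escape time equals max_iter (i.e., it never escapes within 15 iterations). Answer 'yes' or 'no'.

z_0 = 0 + 0i, c = -1.6820 + 0.7670i
Iter 1: z = -1.6820 + 0.7670i, |z|^2 = 3.4174
Iter 2: z = 0.5588 + -1.8132i, |z|^2 = 3.5999
Iter 3: z = -4.6574 + -1.2595i, |z|^2 = 23.2774
Escaped at iteration 3

Answer: no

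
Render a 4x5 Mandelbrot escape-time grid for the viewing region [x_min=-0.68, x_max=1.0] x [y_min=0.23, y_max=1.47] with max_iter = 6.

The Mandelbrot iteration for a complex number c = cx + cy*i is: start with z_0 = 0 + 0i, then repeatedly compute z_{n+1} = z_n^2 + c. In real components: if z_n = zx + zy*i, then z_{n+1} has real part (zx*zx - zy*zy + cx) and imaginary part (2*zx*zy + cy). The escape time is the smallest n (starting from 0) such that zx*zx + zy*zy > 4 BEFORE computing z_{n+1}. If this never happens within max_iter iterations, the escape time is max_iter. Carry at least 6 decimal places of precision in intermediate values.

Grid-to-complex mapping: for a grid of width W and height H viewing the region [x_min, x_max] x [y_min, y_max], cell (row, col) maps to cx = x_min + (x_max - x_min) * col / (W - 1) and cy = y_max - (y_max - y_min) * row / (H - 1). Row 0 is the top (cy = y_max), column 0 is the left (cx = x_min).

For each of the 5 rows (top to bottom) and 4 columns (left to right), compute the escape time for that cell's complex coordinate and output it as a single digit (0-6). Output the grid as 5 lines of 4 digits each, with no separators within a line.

(row=0, col=0): c = -0.6800 + 1.4700i → escape time 2
(row=0, col=1): c = -0.1200 + 1.4700i → escape time 2
(row=0, col=2): c = 0.4400 + 1.4700i → escape time 2
(row=0, col=3): c = 1.0000 + 1.4700i → escape time 2
(row=1, col=0): c = -0.6800 + 1.1600i → escape time 3
(row=1, col=1): c = -0.1200 + 1.1600i → escape time 4
(row=1, col=2): c = 0.4400 + 1.1600i → escape time 2
(row=1, col=3): c = 1.0000 + 1.1600i → escape time 2
(row=2, col=0): c = -0.6800 + 0.8500i → escape time 4
(row=2, col=1): c = -0.1200 + 0.8500i → escape time 6
(row=2, col=2): c = 0.4400 + 0.8500i → escape time 3
(row=2, col=3): c = 1.0000 + 0.8500i → escape time 2
(row=3, col=0): c = -0.6800 + 0.5400i → escape time 6
(row=3, col=1): c = -0.1200 + 0.5400i → escape time 6
(row=3, col=2): c = 0.4400 + 0.5400i → escape time 6
(row=3, col=3): c = 1.0000 + 0.5400i → escape time 2
(row=4, col=0): c = -0.6800 + 0.2300i → escape time 6
(row=4, col=1): c = -0.1200 + 0.2300i → escape time 6
(row=4, col=2): c = 0.4400 + 0.2300i → escape time 6
(row=4, col=3): c = 1.0000 + 0.2300i → escape time 2

Answer: 2222
3422
4632
6662
6662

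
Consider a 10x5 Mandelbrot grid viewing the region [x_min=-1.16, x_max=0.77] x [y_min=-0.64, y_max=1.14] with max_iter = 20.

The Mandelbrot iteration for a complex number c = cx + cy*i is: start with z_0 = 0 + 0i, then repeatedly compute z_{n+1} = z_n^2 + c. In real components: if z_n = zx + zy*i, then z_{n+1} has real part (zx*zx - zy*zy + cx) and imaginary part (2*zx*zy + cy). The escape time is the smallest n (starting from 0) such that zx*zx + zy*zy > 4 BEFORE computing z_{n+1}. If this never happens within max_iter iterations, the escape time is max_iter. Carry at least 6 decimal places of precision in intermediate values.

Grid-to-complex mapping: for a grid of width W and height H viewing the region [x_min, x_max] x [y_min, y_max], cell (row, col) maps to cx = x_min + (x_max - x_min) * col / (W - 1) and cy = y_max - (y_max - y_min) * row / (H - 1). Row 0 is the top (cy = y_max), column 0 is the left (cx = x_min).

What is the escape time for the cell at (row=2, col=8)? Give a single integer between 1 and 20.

Answer: 4

Derivation:
z_0 = 0 + 0i, c = 0.5556 + 0.2500i
Iter 1: z = 0.5556 + 0.2500i, |z|^2 = 0.3711
Iter 2: z = 0.8017 + 0.5278i, |z|^2 = 0.9213
Iter 3: z = 0.9197 + 1.0962i, |z|^2 = 2.0476
Iter 4: z = 0.1997 + 2.2665i, |z|^2 = 5.1768
Escaped at iteration 4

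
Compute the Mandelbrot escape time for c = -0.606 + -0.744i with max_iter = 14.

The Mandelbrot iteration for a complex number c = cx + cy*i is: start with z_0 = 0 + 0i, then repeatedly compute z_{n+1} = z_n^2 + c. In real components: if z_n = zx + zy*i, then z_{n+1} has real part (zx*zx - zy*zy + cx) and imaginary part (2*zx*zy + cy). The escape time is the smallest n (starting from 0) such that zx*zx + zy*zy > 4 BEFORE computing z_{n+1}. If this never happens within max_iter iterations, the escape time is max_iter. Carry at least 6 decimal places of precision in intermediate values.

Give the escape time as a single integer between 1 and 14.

z_0 = 0 + 0i, c = -0.6060 + -0.7440i
Iter 1: z = -0.6060 + -0.7440i, |z|^2 = 0.9208
Iter 2: z = -0.7923 + 0.1577i, |z|^2 = 0.6526
Iter 3: z = -0.0031 + -0.9939i, |z|^2 = 0.9879
Iter 4: z = -1.5939 + -0.7378i, |z|^2 = 3.0848
Iter 5: z = 1.3902 + 1.6078i, |z|^2 = 4.5178
Escaped at iteration 5

Answer: 5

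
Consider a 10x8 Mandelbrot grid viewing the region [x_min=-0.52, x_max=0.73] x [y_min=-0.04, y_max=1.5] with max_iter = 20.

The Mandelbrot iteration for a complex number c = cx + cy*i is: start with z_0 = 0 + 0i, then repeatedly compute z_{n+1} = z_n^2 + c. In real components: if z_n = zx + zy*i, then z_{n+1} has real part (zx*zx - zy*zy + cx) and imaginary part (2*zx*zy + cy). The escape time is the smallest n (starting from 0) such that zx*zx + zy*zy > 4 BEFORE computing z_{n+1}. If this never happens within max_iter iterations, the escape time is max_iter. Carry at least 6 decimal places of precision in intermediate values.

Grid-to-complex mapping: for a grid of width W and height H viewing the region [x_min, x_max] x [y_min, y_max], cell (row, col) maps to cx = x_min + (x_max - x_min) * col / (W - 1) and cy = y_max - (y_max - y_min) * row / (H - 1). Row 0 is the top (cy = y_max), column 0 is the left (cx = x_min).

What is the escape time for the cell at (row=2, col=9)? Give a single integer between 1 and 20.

z_0 = 0 + 0i, c = 0.7300 + 1.0600i
Iter 1: z = 0.7300 + 1.0600i, |z|^2 = 1.6565
Iter 2: z = 0.1393 + 2.6076i, |z|^2 = 6.8190
Escaped at iteration 2

Answer: 2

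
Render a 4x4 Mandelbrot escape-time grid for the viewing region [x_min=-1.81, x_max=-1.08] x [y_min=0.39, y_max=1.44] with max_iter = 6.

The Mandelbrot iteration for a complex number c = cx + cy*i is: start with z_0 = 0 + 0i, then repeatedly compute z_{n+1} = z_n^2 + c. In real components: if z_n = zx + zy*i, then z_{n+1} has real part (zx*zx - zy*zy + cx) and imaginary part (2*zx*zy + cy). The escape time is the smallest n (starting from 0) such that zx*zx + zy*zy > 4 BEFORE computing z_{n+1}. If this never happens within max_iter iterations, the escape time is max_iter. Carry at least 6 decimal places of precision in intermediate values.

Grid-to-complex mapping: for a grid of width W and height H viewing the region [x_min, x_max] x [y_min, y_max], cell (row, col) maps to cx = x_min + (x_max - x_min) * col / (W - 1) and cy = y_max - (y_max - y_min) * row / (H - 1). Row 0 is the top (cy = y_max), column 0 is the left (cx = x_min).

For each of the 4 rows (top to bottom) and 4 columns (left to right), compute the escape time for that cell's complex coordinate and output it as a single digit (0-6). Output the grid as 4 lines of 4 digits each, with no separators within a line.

Answer: 1122
1233
2333
3466

Derivation:
(row=0, col=0): c = -1.8100 + 1.4400i → escape time 1
(row=0, col=1): c = -1.5667 + 1.4400i → escape time 1
(row=0, col=2): c = -1.3233 + 1.4400i → escape time 2
(row=0, col=3): c = -1.0800 + 1.4400i → escape time 2
(row=1, col=0): c = -1.8100 + 1.0900i → escape time 1
(row=1, col=1): c = -1.5667 + 1.0900i → escape time 2
(row=1, col=2): c = -1.3233 + 1.0900i → escape time 3
(row=1, col=3): c = -1.0800 + 1.0900i → escape time 3
(row=2, col=0): c = -1.8100 + 0.7400i → escape time 2
(row=2, col=1): c = -1.5667 + 0.7400i → escape time 3
(row=2, col=2): c = -1.3233 + 0.7400i → escape time 3
(row=2, col=3): c = -1.0800 + 0.7400i → escape time 3
(row=3, col=0): c = -1.8100 + 0.3900i → escape time 3
(row=3, col=1): c = -1.5667 + 0.3900i → escape time 4
(row=3, col=2): c = -1.3233 + 0.3900i → escape time 6
(row=3, col=3): c = -1.0800 + 0.3900i → escape time 6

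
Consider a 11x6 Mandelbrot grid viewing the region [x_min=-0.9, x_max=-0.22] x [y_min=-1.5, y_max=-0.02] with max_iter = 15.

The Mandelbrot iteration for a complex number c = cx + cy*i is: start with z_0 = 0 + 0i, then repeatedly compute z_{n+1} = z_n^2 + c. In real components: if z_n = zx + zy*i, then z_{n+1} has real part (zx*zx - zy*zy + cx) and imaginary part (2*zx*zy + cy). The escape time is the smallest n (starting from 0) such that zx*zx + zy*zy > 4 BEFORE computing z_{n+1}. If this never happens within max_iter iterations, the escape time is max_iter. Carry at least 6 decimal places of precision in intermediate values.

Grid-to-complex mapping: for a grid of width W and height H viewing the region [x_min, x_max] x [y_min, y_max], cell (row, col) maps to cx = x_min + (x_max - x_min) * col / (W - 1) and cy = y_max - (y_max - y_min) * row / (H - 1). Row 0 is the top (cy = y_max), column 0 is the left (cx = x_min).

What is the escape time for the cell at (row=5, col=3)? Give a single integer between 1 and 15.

z_0 = 0 + 0i, c = -0.6960 + -1.5000i
Iter 1: z = -0.6960 + -1.5000i, |z|^2 = 2.7344
Iter 2: z = -2.4616 + 0.5880i, |z|^2 = 6.4051
Escaped at iteration 2

Answer: 2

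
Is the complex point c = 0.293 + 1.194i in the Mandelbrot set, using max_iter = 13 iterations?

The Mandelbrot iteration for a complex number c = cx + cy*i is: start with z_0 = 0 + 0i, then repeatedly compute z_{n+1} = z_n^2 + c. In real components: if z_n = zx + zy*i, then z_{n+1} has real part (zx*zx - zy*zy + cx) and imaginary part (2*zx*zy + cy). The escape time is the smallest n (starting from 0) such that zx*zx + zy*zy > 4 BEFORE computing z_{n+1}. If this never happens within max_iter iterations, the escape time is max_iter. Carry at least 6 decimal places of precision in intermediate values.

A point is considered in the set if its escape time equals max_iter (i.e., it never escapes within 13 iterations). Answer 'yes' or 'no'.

z_0 = 0 + 0i, c = 0.2930 + 1.1940i
Iter 1: z = 0.2930 + 1.1940i, |z|^2 = 1.5115
Iter 2: z = -1.0468 + 1.8937i, |z|^2 = 4.6818
Escaped at iteration 2

Answer: no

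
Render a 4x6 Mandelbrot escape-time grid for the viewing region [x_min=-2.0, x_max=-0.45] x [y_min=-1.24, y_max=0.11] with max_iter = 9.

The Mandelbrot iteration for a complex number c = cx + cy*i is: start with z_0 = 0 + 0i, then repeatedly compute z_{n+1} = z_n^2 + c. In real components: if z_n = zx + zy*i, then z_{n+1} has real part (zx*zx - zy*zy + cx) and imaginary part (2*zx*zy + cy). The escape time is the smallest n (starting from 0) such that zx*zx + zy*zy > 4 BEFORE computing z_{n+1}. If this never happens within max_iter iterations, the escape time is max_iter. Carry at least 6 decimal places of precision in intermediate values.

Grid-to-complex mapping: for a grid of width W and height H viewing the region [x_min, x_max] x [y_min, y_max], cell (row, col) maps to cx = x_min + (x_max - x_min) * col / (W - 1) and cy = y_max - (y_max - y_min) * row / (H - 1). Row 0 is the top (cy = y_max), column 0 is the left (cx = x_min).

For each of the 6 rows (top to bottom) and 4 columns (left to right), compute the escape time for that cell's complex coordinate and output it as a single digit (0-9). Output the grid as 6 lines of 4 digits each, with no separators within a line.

(row=0, col=0): c = -2.0000 + 0.1100i → escape time 1
(row=0, col=1): c = -1.4833 + 0.1100i → escape time 7
(row=0, col=2): c = -0.9667 + 0.1100i → escape time 9
(row=0, col=3): c = -0.4500 + 0.1100i → escape time 9
(row=1, col=0): c = -2.0000 + -0.1600i → escape time 1
(row=1, col=1): c = -1.4833 + -0.1600i → escape time 6
(row=1, col=2): c = -0.9667 + -0.1600i → escape time 9
(row=1, col=3): c = -0.4500 + -0.1600i → escape time 9
(row=2, col=0): c = -2.0000 + -0.4300i → escape time 1
(row=2, col=1): c = -1.4833 + -0.4300i → escape time 4
(row=2, col=2): c = -0.9667 + -0.4300i → escape time 6
(row=2, col=3): c = -0.4500 + -0.4300i → escape time 9
(row=3, col=0): c = -2.0000 + -0.7000i → escape time 1
(row=3, col=1): c = -1.4833 + -0.7000i → escape time 3
(row=3, col=2): c = -0.9667 + -0.7000i → escape time 4
(row=3, col=3): c = -0.4500 + -0.7000i → escape time 8
(row=4, col=0): c = -2.0000 + -0.9700i → escape time 1
(row=4, col=1): c = -1.4833 + -0.9700i → escape time 3
(row=4, col=2): c = -0.9667 + -0.9700i → escape time 3
(row=4, col=3): c = -0.4500 + -0.9700i → escape time 4
(row=5, col=0): c = -2.0000 + -1.2400i → escape time 1
(row=5, col=1): c = -1.4833 + -1.2400i → escape time 2
(row=5, col=2): c = -0.9667 + -1.2400i → escape time 3
(row=5, col=3): c = -0.4500 + -1.2400i → escape time 3

Answer: 1799
1699
1469
1348
1334
1233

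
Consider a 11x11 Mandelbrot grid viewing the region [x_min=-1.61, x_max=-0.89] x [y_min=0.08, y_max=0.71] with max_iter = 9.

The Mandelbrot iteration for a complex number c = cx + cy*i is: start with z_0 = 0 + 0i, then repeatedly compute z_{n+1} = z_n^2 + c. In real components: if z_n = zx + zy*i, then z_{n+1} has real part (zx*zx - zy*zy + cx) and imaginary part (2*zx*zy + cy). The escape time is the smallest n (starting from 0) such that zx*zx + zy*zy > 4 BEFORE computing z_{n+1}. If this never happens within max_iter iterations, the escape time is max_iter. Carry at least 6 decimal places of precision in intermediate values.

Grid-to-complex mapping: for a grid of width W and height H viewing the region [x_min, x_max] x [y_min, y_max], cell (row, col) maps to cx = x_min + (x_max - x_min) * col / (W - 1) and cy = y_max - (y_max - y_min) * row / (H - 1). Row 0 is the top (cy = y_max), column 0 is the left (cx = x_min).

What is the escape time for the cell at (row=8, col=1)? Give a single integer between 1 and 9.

Answer: 5

Derivation:
z_0 = 0 + 0i, c = -1.5380 + 0.2060i
Iter 1: z = -1.5380 + 0.2060i, |z|^2 = 2.4079
Iter 2: z = 0.7850 + -0.4277i, |z|^2 = 0.7991
Iter 3: z = -1.1047 + -0.4654i, |z|^2 = 1.4369
Iter 4: z = -0.5344 + 1.2343i, |z|^2 = 1.8090
Iter 5: z = -2.7759 + -1.1131i, |z|^2 = 8.9445
Escaped at iteration 5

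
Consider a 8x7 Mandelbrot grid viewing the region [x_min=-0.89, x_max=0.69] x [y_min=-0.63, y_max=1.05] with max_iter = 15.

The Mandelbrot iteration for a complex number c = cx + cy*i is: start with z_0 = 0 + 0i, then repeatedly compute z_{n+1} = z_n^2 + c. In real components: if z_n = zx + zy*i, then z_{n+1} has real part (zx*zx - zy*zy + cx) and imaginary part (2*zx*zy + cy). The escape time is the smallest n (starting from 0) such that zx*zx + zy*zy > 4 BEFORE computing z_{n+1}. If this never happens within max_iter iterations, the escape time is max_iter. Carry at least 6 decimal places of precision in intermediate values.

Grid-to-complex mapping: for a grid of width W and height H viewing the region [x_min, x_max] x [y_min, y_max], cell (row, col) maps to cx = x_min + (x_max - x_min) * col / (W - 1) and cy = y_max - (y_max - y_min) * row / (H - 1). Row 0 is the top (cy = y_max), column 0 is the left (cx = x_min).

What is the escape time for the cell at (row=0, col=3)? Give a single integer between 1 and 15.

z_0 = 0 + 0i, c = -0.2129 + 1.0500i
Iter 1: z = -0.2129 + 1.0500i, |z|^2 = 1.1478
Iter 2: z = -1.2700 + 0.6030i, |z|^2 = 1.9766
Iter 3: z = 1.0366 + -0.4817i, |z|^2 = 1.3065
Iter 4: z = 0.6296 + 0.0514i, |z|^2 = 0.3990
Iter 5: z = 0.1809 + 1.1148i, |z|^2 = 1.2754
Iter 6: z = -1.4228 + 1.4533i, |z|^2 = 4.1363
Escaped at iteration 6

Answer: 6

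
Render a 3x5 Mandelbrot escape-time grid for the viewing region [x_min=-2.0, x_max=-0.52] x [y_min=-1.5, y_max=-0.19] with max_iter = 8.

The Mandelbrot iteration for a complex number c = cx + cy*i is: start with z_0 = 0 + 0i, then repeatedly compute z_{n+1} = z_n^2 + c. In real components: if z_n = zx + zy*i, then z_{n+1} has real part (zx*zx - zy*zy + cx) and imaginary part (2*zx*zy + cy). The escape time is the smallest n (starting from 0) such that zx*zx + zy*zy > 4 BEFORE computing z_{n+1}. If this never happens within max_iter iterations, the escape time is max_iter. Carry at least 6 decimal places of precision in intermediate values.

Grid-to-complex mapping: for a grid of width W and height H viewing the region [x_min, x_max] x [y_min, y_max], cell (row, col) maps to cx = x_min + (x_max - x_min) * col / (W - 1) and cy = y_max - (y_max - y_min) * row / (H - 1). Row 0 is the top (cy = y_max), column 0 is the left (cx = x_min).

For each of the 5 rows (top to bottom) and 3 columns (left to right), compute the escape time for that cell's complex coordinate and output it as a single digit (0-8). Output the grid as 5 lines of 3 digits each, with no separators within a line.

Answer: 188
148
135
123
122

Derivation:
(row=0, col=0): c = -2.0000 + -0.1900i → escape time 1
(row=0, col=1): c = -1.2600 + -0.1900i → escape time 8
(row=0, col=2): c = -0.5200 + -0.1900i → escape time 8
(row=1, col=0): c = -2.0000 + -0.5175i → escape time 1
(row=1, col=1): c = -1.2600 + -0.5175i → escape time 4
(row=1, col=2): c = -0.5200 + -0.5175i → escape time 8
(row=2, col=0): c = -2.0000 + -0.8450i → escape time 1
(row=2, col=1): c = -1.2600 + -0.8450i → escape time 3
(row=2, col=2): c = -0.5200 + -0.8450i → escape time 5
(row=3, col=0): c = -2.0000 + -1.1725i → escape time 1
(row=3, col=1): c = -1.2600 + -1.1725i → escape time 2
(row=3, col=2): c = -0.5200 + -1.1725i → escape time 3
(row=4, col=0): c = -2.0000 + -1.5000i → escape time 1
(row=4, col=1): c = -1.2600 + -1.5000i → escape time 2
(row=4, col=2): c = -0.5200 + -1.5000i → escape time 2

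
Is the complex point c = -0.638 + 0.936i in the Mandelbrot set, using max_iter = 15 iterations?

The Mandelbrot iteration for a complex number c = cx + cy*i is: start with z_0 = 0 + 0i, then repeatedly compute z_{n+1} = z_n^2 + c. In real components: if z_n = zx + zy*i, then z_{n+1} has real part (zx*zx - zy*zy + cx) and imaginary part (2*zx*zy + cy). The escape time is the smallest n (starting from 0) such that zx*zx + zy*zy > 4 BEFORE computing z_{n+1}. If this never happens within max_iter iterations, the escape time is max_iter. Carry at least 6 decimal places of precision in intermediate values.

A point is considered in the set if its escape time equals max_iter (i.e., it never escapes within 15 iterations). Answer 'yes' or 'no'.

z_0 = 0 + 0i, c = -0.6380 + 0.9360i
Iter 1: z = -0.6380 + 0.9360i, |z|^2 = 1.2831
Iter 2: z = -1.1071 + -0.2583i, |z|^2 = 1.2923
Iter 3: z = 0.5208 + 1.5080i, |z|^2 = 2.5453
Iter 4: z = -2.6408 + 2.5068i, |z|^2 = 13.2576
Escaped at iteration 4

Answer: no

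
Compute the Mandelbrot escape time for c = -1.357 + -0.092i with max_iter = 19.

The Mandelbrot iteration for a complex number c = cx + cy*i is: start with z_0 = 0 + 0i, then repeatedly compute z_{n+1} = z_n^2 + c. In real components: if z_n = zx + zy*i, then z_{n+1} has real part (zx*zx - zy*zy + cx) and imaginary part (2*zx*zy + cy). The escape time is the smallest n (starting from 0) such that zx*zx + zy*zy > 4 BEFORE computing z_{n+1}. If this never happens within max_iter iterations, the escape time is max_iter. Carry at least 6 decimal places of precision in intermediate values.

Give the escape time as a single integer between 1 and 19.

Answer: 15

Derivation:
z_0 = 0 + 0i, c = -1.3570 + -0.0920i
Iter 1: z = -1.3570 + -0.0920i, |z|^2 = 1.8499
Iter 2: z = 0.4760 + 0.1577i, |z|^2 = 0.2514
Iter 3: z = -1.1553 + 0.0581i, |z|^2 = 1.3381
Iter 4: z = -0.0257 + -0.2263i, |z|^2 = 0.0519
Iter 5: z = -1.4075 + -0.0804i, |z|^2 = 1.9876
Iter 6: z = 0.6177 + 0.1343i, |z|^2 = 0.3996
Iter 7: z = -0.9935 + 0.0739i, |z|^2 = 0.9924
Iter 8: z = -0.3755 + -0.2389i, |z|^2 = 0.1981
Iter 9: z = -1.2731 + 0.0874i, |z|^2 = 1.6284
Iter 10: z = 0.2561 + -0.3146i, |z|^2 = 0.1645
Iter 11: z = -1.3904 + -0.2531i, |z|^2 = 1.9972
Iter 12: z = 0.5121 + 0.6118i, |z|^2 = 0.6365
Iter 13: z = -1.4691 + 0.5346i, |z|^2 = 2.4440
Iter 14: z = 0.5155 + -1.6627i, |z|^2 = 3.0302
Iter 15: z = -3.8558 + -1.8061i, |z|^2 = 18.1293
Escaped at iteration 15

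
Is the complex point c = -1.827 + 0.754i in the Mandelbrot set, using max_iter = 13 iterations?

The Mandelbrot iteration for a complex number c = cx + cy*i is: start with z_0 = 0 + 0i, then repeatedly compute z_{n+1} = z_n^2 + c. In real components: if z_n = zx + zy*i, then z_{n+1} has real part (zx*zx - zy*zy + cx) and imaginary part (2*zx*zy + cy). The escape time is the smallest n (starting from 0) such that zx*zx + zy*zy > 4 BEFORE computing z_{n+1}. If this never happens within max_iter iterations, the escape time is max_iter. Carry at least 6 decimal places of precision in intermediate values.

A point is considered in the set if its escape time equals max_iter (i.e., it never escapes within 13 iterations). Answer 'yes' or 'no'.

Answer: no

Derivation:
z_0 = 0 + 0i, c = -1.8270 + 0.7540i
Iter 1: z = -1.8270 + 0.7540i, |z|^2 = 3.9064
Iter 2: z = 0.9424 + -2.0011i, |z|^2 = 4.8926
Escaped at iteration 2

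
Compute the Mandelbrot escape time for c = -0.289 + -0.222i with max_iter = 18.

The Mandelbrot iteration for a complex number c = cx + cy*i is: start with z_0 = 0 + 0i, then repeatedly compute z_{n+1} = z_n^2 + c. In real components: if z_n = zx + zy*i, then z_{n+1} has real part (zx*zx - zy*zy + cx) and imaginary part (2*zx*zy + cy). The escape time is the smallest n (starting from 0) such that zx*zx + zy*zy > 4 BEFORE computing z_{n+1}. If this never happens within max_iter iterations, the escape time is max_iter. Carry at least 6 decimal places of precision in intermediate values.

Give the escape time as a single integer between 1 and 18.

z_0 = 0 + 0i, c = -0.2890 + -0.2220i
Iter 1: z = -0.2890 + -0.2220i, |z|^2 = 0.1328
Iter 2: z = -0.2548 + -0.0937i, |z|^2 = 0.0737
Iter 3: z = -0.2329 + -0.1743i, |z|^2 = 0.0846
Iter 4: z = -0.2651 + -0.1408i, |z|^2 = 0.0901
Iter 5: z = -0.2385 + -0.1473i, |z|^2 = 0.0786
Iter 6: z = -0.2538 + -0.1517i, |z|^2 = 0.0874
Iter 7: z = -0.2476 + -0.1450i, |z|^2 = 0.0823
Iter 8: z = -0.2487 + -0.1502i, |z|^2 = 0.0844
Iter 9: z = -0.2497 + -0.1473i, |z|^2 = 0.0840
Iter 10: z = -0.2483 + -0.1484i, |z|^2 = 0.0837
Iter 11: z = -0.2494 + -0.1483i, |z|^2 = 0.0842
Iter 12: z = -0.2488 + -0.1481i, |z|^2 = 0.0838
Iter 13: z = -0.2490 + -0.1483i, |z|^2 = 0.0840
Iter 14: z = -0.2490 + -0.1481i, |z|^2 = 0.0839
Iter 15: z = -0.2489 + -0.1482i, |z|^2 = 0.0839
Iter 16: z = -0.2490 + -0.1482i, |z|^2 = 0.0840
Iter 17: z = -0.2490 + -0.1482i, |z|^2 = 0.0839

Answer: 18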